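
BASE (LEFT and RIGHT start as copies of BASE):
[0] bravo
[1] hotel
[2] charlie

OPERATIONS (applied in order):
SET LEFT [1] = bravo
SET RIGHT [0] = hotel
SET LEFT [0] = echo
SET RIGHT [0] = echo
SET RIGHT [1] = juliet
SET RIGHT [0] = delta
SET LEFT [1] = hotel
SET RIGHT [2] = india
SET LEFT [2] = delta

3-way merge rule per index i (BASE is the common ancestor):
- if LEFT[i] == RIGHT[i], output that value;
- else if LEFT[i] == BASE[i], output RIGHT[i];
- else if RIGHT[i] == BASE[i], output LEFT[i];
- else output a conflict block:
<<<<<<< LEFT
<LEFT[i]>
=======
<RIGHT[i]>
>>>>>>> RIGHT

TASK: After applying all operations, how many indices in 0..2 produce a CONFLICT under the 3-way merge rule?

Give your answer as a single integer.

Final LEFT:  [echo, hotel, delta]
Final RIGHT: [delta, juliet, india]
i=0: BASE=bravo L=echo R=delta all differ -> CONFLICT
i=1: L=hotel=BASE, R=juliet -> take RIGHT -> juliet
i=2: BASE=charlie L=delta R=india all differ -> CONFLICT
Conflict count: 2

Answer: 2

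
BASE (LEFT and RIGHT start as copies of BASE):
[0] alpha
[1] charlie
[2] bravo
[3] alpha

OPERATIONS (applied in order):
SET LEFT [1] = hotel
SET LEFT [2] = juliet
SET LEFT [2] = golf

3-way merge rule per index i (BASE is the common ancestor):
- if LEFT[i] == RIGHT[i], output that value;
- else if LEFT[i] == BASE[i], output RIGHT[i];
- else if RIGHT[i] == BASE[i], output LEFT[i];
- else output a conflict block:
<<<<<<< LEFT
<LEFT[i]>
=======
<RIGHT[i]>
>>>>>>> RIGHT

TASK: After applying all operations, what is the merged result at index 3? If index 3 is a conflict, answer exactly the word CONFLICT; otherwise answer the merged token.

Answer: alpha

Derivation:
Final LEFT:  [alpha, hotel, golf, alpha]
Final RIGHT: [alpha, charlie, bravo, alpha]
i=0: L=alpha R=alpha -> agree -> alpha
i=1: L=hotel, R=charlie=BASE -> take LEFT -> hotel
i=2: L=golf, R=bravo=BASE -> take LEFT -> golf
i=3: L=alpha R=alpha -> agree -> alpha
Index 3 -> alpha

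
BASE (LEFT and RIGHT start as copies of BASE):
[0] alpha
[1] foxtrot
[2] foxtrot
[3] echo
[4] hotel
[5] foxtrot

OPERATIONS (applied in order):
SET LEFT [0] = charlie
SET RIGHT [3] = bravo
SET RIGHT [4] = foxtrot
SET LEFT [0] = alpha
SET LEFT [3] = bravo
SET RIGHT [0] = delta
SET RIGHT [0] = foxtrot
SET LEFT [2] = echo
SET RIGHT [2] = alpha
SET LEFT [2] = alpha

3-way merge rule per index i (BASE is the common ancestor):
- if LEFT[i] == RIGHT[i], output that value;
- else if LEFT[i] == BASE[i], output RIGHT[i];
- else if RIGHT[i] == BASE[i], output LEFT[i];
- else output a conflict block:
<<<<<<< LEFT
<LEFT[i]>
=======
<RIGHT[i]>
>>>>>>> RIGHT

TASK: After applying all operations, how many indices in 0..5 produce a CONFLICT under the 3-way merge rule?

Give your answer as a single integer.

Answer: 0

Derivation:
Final LEFT:  [alpha, foxtrot, alpha, bravo, hotel, foxtrot]
Final RIGHT: [foxtrot, foxtrot, alpha, bravo, foxtrot, foxtrot]
i=0: L=alpha=BASE, R=foxtrot -> take RIGHT -> foxtrot
i=1: L=foxtrot R=foxtrot -> agree -> foxtrot
i=2: L=alpha R=alpha -> agree -> alpha
i=3: L=bravo R=bravo -> agree -> bravo
i=4: L=hotel=BASE, R=foxtrot -> take RIGHT -> foxtrot
i=5: L=foxtrot R=foxtrot -> agree -> foxtrot
Conflict count: 0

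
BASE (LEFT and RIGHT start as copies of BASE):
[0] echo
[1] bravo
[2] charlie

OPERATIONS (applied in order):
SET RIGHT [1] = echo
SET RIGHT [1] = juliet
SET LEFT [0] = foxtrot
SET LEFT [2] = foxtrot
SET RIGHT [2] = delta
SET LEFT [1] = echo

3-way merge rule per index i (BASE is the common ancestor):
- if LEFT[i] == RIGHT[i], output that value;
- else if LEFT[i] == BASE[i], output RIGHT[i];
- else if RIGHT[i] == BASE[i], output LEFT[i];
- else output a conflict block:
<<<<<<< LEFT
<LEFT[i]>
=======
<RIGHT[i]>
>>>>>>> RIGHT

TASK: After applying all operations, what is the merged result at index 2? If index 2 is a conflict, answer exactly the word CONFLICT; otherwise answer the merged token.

Answer: CONFLICT

Derivation:
Final LEFT:  [foxtrot, echo, foxtrot]
Final RIGHT: [echo, juliet, delta]
i=0: L=foxtrot, R=echo=BASE -> take LEFT -> foxtrot
i=1: BASE=bravo L=echo R=juliet all differ -> CONFLICT
i=2: BASE=charlie L=foxtrot R=delta all differ -> CONFLICT
Index 2 -> CONFLICT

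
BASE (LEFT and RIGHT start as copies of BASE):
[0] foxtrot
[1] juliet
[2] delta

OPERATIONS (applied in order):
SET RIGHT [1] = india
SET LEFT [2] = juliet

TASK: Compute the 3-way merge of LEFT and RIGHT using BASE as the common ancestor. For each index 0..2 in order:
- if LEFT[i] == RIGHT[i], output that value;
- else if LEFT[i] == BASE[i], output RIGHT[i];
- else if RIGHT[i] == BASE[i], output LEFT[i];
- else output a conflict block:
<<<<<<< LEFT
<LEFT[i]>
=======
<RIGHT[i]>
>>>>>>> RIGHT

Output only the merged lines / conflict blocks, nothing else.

Final LEFT:  [foxtrot, juliet, juliet]
Final RIGHT: [foxtrot, india, delta]
i=0: L=foxtrot R=foxtrot -> agree -> foxtrot
i=1: L=juliet=BASE, R=india -> take RIGHT -> india
i=2: L=juliet, R=delta=BASE -> take LEFT -> juliet

Answer: foxtrot
india
juliet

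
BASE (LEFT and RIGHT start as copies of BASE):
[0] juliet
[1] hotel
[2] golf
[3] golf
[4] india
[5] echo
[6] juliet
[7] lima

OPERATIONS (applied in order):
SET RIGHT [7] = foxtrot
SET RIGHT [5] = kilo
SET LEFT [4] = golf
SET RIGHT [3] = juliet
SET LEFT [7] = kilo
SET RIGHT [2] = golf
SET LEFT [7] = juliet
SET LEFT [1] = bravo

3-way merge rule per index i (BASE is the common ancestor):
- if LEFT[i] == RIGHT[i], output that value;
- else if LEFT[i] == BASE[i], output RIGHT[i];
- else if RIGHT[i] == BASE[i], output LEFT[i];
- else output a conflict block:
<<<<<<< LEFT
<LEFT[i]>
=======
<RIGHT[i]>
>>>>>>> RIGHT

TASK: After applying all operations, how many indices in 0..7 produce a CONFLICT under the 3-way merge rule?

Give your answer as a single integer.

Final LEFT:  [juliet, bravo, golf, golf, golf, echo, juliet, juliet]
Final RIGHT: [juliet, hotel, golf, juliet, india, kilo, juliet, foxtrot]
i=0: L=juliet R=juliet -> agree -> juliet
i=1: L=bravo, R=hotel=BASE -> take LEFT -> bravo
i=2: L=golf R=golf -> agree -> golf
i=3: L=golf=BASE, R=juliet -> take RIGHT -> juliet
i=4: L=golf, R=india=BASE -> take LEFT -> golf
i=5: L=echo=BASE, R=kilo -> take RIGHT -> kilo
i=6: L=juliet R=juliet -> agree -> juliet
i=7: BASE=lima L=juliet R=foxtrot all differ -> CONFLICT
Conflict count: 1

Answer: 1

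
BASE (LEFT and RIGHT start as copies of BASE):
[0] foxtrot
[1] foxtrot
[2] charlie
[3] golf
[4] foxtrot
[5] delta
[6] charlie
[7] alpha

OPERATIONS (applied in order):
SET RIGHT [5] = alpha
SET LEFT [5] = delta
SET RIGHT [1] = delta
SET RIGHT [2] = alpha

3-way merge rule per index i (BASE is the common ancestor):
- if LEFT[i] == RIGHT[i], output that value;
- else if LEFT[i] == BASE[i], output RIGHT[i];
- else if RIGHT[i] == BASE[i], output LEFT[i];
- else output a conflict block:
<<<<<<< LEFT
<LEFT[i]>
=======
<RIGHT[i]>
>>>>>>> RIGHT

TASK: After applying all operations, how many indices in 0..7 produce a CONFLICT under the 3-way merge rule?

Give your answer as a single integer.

Answer: 0

Derivation:
Final LEFT:  [foxtrot, foxtrot, charlie, golf, foxtrot, delta, charlie, alpha]
Final RIGHT: [foxtrot, delta, alpha, golf, foxtrot, alpha, charlie, alpha]
i=0: L=foxtrot R=foxtrot -> agree -> foxtrot
i=1: L=foxtrot=BASE, R=delta -> take RIGHT -> delta
i=2: L=charlie=BASE, R=alpha -> take RIGHT -> alpha
i=3: L=golf R=golf -> agree -> golf
i=4: L=foxtrot R=foxtrot -> agree -> foxtrot
i=5: L=delta=BASE, R=alpha -> take RIGHT -> alpha
i=6: L=charlie R=charlie -> agree -> charlie
i=7: L=alpha R=alpha -> agree -> alpha
Conflict count: 0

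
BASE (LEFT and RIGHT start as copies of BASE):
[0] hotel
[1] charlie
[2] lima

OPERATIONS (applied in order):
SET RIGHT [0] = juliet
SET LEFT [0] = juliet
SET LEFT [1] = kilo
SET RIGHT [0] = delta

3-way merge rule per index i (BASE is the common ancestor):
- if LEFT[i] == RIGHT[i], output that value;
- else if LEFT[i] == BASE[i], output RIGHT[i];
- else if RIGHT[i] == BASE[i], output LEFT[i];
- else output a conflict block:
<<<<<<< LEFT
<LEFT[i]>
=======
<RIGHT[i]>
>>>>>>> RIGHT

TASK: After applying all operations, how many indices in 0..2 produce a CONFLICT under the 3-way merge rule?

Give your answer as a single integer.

Answer: 1

Derivation:
Final LEFT:  [juliet, kilo, lima]
Final RIGHT: [delta, charlie, lima]
i=0: BASE=hotel L=juliet R=delta all differ -> CONFLICT
i=1: L=kilo, R=charlie=BASE -> take LEFT -> kilo
i=2: L=lima R=lima -> agree -> lima
Conflict count: 1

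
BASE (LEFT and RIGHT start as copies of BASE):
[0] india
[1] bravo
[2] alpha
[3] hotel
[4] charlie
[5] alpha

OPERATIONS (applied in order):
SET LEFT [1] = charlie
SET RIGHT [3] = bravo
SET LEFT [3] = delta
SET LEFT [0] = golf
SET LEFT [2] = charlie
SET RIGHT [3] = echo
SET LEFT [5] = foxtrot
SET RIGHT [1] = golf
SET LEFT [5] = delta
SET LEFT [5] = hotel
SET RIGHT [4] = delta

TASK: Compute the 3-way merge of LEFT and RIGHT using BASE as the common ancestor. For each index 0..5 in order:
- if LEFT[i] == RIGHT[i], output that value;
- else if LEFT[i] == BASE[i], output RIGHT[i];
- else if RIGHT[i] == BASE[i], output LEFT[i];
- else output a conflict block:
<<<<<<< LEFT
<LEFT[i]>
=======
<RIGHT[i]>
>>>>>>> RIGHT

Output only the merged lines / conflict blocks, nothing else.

Answer: golf
<<<<<<< LEFT
charlie
=======
golf
>>>>>>> RIGHT
charlie
<<<<<<< LEFT
delta
=======
echo
>>>>>>> RIGHT
delta
hotel

Derivation:
Final LEFT:  [golf, charlie, charlie, delta, charlie, hotel]
Final RIGHT: [india, golf, alpha, echo, delta, alpha]
i=0: L=golf, R=india=BASE -> take LEFT -> golf
i=1: BASE=bravo L=charlie R=golf all differ -> CONFLICT
i=2: L=charlie, R=alpha=BASE -> take LEFT -> charlie
i=3: BASE=hotel L=delta R=echo all differ -> CONFLICT
i=4: L=charlie=BASE, R=delta -> take RIGHT -> delta
i=5: L=hotel, R=alpha=BASE -> take LEFT -> hotel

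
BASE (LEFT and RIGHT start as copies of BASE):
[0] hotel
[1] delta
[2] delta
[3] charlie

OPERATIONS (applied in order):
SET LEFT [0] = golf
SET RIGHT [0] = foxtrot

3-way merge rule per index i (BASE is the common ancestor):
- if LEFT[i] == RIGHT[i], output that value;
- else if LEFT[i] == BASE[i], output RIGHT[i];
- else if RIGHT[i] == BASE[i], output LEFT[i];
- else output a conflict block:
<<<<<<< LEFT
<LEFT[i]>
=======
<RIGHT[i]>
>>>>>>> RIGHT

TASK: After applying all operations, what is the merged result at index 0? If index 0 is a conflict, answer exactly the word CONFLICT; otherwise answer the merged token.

Answer: CONFLICT

Derivation:
Final LEFT:  [golf, delta, delta, charlie]
Final RIGHT: [foxtrot, delta, delta, charlie]
i=0: BASE=hotel L=golf R=foxtrot all differ -> CONFLICT
i=1: L=delta R=delta -> agree -> delta
i=2: L=delta R=delta -> agree -> delta
i=3: L=charlie R=charlie -> agree -> charlie
Index 0 -> CONFLICT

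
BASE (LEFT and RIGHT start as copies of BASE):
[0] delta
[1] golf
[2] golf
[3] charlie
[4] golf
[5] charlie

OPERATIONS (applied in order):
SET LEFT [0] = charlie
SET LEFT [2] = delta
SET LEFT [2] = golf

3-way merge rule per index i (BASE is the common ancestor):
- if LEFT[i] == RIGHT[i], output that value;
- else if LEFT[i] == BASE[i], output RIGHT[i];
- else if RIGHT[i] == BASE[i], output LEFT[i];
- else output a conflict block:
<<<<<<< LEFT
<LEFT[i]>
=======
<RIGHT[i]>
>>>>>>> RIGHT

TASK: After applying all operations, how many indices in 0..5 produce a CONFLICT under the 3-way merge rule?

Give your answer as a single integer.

Final LEFT:  [charlie, golf, golf, charlie, golf, charlie]
Final RIGHT: [delta, golf, golf, charlie, golf, charlie]
i=0: L=charlie, R=delta=BASE -> take LEFT -> charlie
i=1: L=golf R=golf -> agree -> golf
i=2: L=golf R=golf -> agree -> golf
i=3: L=charlie R=charlie -> agree -> charlie
i=4: L=golf R=golf -> agree -> golf
i=5: L=charlie R=charlie -> agree -> charlie
Conflict count: 0

Answer: 0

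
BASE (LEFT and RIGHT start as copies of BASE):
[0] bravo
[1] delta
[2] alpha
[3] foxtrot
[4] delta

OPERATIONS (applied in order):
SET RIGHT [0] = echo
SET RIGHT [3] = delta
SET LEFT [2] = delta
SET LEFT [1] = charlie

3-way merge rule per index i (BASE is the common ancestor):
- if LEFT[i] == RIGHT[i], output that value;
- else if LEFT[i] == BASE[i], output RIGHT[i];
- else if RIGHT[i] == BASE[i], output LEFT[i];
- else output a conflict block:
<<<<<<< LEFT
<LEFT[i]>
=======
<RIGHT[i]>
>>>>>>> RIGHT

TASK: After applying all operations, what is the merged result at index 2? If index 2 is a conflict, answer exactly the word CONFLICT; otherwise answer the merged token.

Final LEFT:  [bravo, charlie, delta, foxtrot, delta]
Final RIGHT: [echo, delta, alpha, delta, delta]
i=0: L=bravo=BASE, R=echo -> take RIGHT -> echo
i=1: L=charlie, R=delta=BASE -> take LEFT -> charlie
i=2: L=delta, R=alpha=BASE -> take LEFT -> delta
i=3: L=foxtrot=BASE, R=delta -> take RIGHT -> delta
i=4: L=delta R=delta -> agree -> delta
Index 2 -> delta

Answer: delta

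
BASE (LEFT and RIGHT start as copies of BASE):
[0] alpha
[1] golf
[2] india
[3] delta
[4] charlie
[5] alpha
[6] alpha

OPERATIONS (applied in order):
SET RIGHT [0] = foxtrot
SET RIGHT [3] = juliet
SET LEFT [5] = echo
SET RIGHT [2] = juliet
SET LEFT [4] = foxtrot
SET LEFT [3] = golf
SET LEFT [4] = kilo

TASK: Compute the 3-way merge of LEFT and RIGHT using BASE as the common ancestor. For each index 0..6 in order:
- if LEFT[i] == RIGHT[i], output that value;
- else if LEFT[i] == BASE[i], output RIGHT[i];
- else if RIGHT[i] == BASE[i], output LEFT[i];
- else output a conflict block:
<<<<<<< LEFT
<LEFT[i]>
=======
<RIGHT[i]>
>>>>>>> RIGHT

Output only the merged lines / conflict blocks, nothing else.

Answer: foxtrot
golf
juliet
<<<<<<< LEFT
golf
=======
juliet
>>>>>>> RIGHT
kilo
echo
alpha

Derivation:
Final LEFT:  [alpha, golf, india, golf, kilo, echo, alpha]
Final RIGHT: [foxtrot, golf, juliet, juliet, charlie, alpha, alpha]
i=0: L=alpha=BASE, R=foxtrot -> take RIGHT -> foxtrot
i=1: L=golf R=golf -> agree -> golf
i=2: L=india=BASE, R=juliet -> take RIGHT -> juliet
i=3: BASE=delta L=golf R=juliet all differ -> CONFLICT
i=4: L=kilo, R=charlie=BASE -> take LEFT -> kilo
i=5: L=echo, R=alpha=BASE -> take LEFT -> echo
i=6: L=alpha R=alpha -> agree -> alpha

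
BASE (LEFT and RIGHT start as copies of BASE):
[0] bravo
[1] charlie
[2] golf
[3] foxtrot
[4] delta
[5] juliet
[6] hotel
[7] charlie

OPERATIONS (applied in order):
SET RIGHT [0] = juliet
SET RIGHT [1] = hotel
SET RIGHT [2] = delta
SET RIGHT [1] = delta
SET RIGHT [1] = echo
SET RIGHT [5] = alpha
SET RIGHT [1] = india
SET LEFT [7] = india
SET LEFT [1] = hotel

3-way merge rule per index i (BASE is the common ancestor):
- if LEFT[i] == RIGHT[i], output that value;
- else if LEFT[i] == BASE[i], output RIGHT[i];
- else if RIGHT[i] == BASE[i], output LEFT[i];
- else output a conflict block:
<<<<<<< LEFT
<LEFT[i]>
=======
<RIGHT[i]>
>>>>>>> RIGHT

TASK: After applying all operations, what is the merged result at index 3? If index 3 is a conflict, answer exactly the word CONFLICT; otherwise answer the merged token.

Final LEFT:  [bravo, hotel, golf, foxtrot, delta, juliet, hotel, india]
Final RIGHT: [juliet, india, delta, foxtrot, delta, alpha, hotel, charlie]
i=0: L=bravo=BASE, R=juliet -> take RIGHT -> juliet
i=1: BASE=charlie L=hotel R=india all differ -> CONFLICT
i=2: L=golf=BASE, R=delta -> take RIGHT -> delta
i=3: L=foxtrot R=foxtrot -> agree -> foxtrot
i=4: L=delta R=delta -> agree -> delta
i=5: L=juliet=BASE, R=alpha -> take RIGHT -> alpha
i=6: L=hotel R=hotel -> agree -> hotel
i=7: L=india, R=charlie=BASE -> take LEFT -> india
Index 3 -> foxtrot

Answer: foxtrot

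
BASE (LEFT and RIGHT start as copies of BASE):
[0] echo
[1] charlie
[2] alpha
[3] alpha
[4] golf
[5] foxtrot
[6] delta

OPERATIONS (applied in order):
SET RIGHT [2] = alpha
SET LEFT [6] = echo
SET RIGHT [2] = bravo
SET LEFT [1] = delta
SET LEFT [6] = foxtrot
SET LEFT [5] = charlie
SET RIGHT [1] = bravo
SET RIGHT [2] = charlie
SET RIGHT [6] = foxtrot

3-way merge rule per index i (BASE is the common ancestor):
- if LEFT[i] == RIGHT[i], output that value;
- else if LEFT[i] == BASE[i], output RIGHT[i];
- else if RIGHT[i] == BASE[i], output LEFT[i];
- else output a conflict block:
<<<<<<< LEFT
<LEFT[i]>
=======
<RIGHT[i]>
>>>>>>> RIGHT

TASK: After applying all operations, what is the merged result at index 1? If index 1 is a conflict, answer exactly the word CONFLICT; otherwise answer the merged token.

Final LEFT:  [echo, delta, alpha, alpha, golf, charlie, foxtrot]
Final RIGHT: [echo, bravo, charlie, alpha, golf, foxtrot, foxtrot]
i=0: L=echo R=echo -> agree -> echo
i=1: BASE=charlie L=delta R=bravo all differ -> CONFLICT
i=2: L=alpha=BASE, R=charlie -> take RIGHT -> charlie
i=3: L=alpha R=alpha -> agree -> alpha
i=4: L=golf R=golf -> agree -> golf
i=5: L=charlie, R=foxtrot=BASE -> take LEFT -> charlie
i=6: L=foxtrot R=foxtrot -> agree -> foxtrot
Index 1 -> CONFLICT

Answer: CONFLICT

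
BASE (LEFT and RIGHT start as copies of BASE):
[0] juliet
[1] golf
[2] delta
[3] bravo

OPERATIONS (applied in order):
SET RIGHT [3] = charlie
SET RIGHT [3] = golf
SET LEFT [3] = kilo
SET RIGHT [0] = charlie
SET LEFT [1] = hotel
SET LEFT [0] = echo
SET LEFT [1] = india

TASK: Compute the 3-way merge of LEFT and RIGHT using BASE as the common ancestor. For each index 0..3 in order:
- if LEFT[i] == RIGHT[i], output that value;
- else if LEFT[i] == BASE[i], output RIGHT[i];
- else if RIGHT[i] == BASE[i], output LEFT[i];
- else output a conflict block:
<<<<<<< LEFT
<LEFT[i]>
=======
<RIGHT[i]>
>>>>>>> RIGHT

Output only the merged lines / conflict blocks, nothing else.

Answer: <<<<<<< LEFT
echo
=======
charlie
>>>>>>> RIGHT
india
delta
<<<<<<< LEFT
kilo
=======
golf
>>>>>>> RIGHT

Derivation:
Final LEFT:  [echo, india, delta, kilo]
Final RIGHT: [charlie, golf, delta, golf]
i=0: BASE=juliet L=echo R=charlie all differ -> CONFLICT
i=1: L=india, R=golf=BASE -> take LEFT -> india
i=2: L=delta R=delta -> agree -> delta
i=3: BASE=bravo L=kilo R=golf all differ -> CONFLICT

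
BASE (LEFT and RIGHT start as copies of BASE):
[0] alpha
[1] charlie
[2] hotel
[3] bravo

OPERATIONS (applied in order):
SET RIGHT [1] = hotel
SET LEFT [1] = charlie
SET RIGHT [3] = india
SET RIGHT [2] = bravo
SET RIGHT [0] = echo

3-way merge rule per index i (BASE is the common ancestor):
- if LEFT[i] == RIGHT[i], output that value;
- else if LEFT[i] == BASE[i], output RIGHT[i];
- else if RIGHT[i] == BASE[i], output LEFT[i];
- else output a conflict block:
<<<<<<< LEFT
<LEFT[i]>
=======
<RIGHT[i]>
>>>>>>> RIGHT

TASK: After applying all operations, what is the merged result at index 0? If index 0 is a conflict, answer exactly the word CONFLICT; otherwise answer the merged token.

Final LEFT:  [alpha, charlie, hotel, bravo]
Final RIGHT: [echo, hotel, bravo, india]
i=0: L=alpha=BASE, R=echo -> take RIGHT -> echo
i=1: L=charlie=BASE, R=hotel -> take RIGHT -> hotel
i=2: L=hotel=BASE, R=bravo -> take RIGHT -> bravo
i=3: L=bravo=BASE, R=india -> take RIGHT -> india
Index 0 -> echo

Answer: echo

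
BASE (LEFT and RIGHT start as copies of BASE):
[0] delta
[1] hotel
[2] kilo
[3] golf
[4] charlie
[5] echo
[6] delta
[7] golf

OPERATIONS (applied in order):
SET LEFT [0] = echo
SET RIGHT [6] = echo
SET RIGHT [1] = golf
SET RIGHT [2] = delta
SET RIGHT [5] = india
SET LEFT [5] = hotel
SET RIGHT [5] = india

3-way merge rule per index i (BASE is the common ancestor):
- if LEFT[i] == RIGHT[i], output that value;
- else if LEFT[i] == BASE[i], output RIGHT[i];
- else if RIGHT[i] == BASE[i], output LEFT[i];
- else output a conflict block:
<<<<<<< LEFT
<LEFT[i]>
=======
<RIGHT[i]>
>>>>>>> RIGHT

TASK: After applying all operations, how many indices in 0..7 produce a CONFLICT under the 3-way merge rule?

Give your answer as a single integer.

Final LEFT:  [echo, hotel, kilo, golf, charlie, hotel, delta, golf]
Final RIGHT: [delta, golf, delta, golf, charlie, india, echo, golf]
i=0: L=echo, R=delta=BASE -> take LEFT -> echo
i=1: L=hotel=BASE, R=golf -> take RIGHT -> golf
i=2: L=kilo=BASE, R=delta -> take RIGHT -> delta
i=3: L=golf R=golf -> agree -> golf
i=4: L=charlie R=charlie -> agree -> charlie
i=5: BASE=echo L=hotel R=india all differ -> CONFLICT
i=6: L=delta=BASE, R=echo -> take RIGHT -> echo
i=7: L=golf R=golf -> agree -> golf
Conflict count: 1

Answer: 1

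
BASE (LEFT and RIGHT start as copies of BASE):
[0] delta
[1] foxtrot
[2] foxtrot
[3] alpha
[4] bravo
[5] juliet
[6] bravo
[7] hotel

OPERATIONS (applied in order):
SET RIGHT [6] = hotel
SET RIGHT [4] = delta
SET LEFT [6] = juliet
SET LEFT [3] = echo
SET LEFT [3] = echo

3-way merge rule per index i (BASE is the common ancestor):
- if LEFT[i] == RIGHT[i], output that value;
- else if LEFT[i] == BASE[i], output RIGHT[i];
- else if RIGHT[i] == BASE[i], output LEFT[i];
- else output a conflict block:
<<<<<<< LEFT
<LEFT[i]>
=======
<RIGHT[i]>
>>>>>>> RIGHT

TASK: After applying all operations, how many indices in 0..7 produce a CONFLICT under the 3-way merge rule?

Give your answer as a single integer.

Answer: 1

Derivation:
Final LEFT:  [delta, foxtrot, foxtrot, echo, bravo, juliet, juliet, hotel]
Final RIGHT: [delta, foxtrot, foxtrot, alpha, delta, juliet, hotel, hotel]
i=0: L=delta R=delta -> agree -> delta
i=1: L=foxtrot R=foxtrot -> agree -> foxtrot
i=2: L=foxtrot R=foxtrot -> agree -> foxtrot
i=3: L=echo, R=alpha=BASE -> take LEFT -> echo
i=4: L=bravo=BASE, R=delta -> take RIGHT -> delta
i=5: L=juliet R=juliet -> agree -> juliet
i=6: BASE=bravo L=juliet R=hotel all differ -> CONFLICT
i=7: L=hotel R=hotel -> agree -> hotel
Conflict count: 1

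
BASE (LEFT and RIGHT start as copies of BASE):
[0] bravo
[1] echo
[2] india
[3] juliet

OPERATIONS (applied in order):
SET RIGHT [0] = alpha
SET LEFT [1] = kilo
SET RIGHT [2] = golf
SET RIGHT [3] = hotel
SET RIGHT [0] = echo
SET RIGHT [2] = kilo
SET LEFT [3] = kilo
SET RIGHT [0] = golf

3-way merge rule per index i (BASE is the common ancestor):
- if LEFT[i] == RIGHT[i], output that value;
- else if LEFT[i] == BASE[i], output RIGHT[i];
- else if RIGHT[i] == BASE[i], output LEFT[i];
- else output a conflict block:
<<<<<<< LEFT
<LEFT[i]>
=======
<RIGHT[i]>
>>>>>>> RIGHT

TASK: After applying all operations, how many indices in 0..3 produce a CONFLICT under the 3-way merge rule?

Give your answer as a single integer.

Final LEFT:  [bravo, kilo, india, kilo]
Final RIGHT: [golf, echo, kilo, hotel]
i=0: L=bravo=BASE, R=golf -> take RIGHT -> golf
i=1: L=kilo, R=echo=BASE -> take LEFT -> kilo
i=2: L=india=BASE, R=kilo -> take RIGHT -> kilo
i=3: BASE=juliet L=kilo R=hotel all differ -> CONFLICT
Conflict count: 1

Answer: 1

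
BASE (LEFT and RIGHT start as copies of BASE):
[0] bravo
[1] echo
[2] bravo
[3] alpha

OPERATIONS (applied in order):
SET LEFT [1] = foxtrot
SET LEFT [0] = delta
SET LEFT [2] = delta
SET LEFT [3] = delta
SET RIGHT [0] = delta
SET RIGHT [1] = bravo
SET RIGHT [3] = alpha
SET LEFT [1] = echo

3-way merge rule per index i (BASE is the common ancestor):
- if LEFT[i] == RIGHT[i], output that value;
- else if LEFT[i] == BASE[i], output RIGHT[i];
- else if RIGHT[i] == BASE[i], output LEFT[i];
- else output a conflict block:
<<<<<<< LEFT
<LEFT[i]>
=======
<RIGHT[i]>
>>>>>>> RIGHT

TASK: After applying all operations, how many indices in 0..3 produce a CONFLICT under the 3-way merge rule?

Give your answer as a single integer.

Final LEFT:  [delta, echo, delta, delta]
Final RIGHT: [delta, bravo, bravo, alpha]
i=0: L=delta R=delta -> agree -> delta
i=1: L=echo=BASE, R=bravo -> take RIGHT -> bravo
i=2: L=delta, R=bravo=BASE -> take LEFT -> delta
i=3: L=delta, R=alpha=BASE -> take LEFT -> delta
Conflict count: 0

Answer: 0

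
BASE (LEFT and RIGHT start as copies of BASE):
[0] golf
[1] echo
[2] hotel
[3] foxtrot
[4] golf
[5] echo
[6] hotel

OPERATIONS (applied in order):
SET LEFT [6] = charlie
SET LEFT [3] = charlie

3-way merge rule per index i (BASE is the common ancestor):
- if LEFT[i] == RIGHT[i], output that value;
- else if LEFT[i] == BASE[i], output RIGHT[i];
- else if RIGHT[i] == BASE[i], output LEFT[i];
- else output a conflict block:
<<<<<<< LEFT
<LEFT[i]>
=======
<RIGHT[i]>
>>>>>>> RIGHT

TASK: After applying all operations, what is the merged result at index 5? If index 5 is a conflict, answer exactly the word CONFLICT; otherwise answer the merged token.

Answer: echo

Derivation:
Final LEFT:  [golf, echo, hotel, charlie, golf, echo, charlie]
Final RIGHT: [golf, echo, hotel, foxtrot, golf, echo, hotel]
i=0: L=golf R=golf -> agree -> golf
i=1: L=echo R=echo -> agree -> echo
i=2: L=hotel R=hotel -> agree -> hotel
i=3: L=charlie, R=foxtrot=BASE -> take LEFT -> charlie
i=4: L=golf R=golf -> agree -> golf
i=5: L=echo R=echo -> agree -> echo
i=6: L=charlie, R=hotel=BASE -> take LEFT -> charlie
Index 5 -> echo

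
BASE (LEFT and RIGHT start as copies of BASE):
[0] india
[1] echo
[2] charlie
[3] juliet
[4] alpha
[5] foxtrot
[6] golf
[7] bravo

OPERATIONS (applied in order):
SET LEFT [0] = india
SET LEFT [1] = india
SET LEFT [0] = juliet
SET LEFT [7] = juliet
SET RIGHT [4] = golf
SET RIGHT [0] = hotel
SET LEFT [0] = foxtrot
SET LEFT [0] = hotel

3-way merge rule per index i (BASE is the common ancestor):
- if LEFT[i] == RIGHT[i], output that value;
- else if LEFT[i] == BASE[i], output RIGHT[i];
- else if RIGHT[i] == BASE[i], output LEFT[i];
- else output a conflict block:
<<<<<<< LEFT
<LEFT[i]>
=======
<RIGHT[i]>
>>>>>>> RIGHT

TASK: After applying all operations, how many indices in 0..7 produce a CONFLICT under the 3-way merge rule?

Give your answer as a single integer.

Answer: 0

Derivation:
Final LEFT:  [hotel, india, charlie, juliet, alpha, foxtrot, golf, juliet]
Final RIGHT: [hotel, echo, charlie, juliet, golf, foxtrot, golf, bravo]
i=0: L=hotel R=hotel -> agree -> hotel
i=1: L=india, R=echo=BASE -> take LEFT -> india
i=2: L=charlie R=charlie -> agree -> charlie
i=3: L=juliet R=juliet -> agree -> juliet
i=4: L=alpha=BASE, R=golf -> take RIGHT -> golf
i=5: L=foxtrot R=foxtrot -> agree -> foxtrot
i=6: L=golf R=golf -> agree -> golf
i=7: L=juliet, R=bravo=BASE -> take LEFT -> juliet
Conflict count: 0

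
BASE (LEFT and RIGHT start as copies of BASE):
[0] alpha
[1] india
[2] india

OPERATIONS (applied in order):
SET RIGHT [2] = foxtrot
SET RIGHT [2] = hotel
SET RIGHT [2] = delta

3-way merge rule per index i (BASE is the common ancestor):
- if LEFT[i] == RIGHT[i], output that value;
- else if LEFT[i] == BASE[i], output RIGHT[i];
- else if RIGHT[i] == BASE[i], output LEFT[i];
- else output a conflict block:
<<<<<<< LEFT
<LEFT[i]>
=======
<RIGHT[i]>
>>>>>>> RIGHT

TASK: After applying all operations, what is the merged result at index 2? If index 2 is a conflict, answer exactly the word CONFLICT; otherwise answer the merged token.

Final LEFT:  [alpha, india, india]
Final RIGHT: [alpha, india, delta]
i=0: L=alpha R=alpha -> agree -> alpha
i=1: L=india R=india -> agree -> india
i=2: L=india=BASE, R=delta -> take RIGHT -> delta
Index 2 -> delta

Answer: delta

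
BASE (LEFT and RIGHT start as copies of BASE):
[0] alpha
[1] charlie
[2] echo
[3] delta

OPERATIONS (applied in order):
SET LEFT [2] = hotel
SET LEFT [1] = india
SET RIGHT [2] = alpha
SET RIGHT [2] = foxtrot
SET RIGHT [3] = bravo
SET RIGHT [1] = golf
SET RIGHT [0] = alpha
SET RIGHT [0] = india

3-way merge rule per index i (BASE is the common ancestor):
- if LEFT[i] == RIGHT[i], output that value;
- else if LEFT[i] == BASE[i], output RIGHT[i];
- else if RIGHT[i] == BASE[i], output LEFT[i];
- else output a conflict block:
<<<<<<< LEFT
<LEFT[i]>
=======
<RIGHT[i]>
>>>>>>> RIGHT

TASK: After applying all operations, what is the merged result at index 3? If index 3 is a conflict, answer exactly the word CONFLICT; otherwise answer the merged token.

Final LEFT:  [alpha, india, hotel, delta]
Final RIGHT: [india, golf, foxtrot, bravo]
i=0: L=alpha=BASE, R=india -> take RIGHT -> india
i=1: BASE=charlie L=india R=golf all differ -> CONFLICT
i=2: BASE=echo L=hotel R=foxtrot all differ -> CONFLICT
i=3: L=delta=BASE, R=bravo -> take RIGHT -> bravo
Index 3 -> bravo

Answer: bravo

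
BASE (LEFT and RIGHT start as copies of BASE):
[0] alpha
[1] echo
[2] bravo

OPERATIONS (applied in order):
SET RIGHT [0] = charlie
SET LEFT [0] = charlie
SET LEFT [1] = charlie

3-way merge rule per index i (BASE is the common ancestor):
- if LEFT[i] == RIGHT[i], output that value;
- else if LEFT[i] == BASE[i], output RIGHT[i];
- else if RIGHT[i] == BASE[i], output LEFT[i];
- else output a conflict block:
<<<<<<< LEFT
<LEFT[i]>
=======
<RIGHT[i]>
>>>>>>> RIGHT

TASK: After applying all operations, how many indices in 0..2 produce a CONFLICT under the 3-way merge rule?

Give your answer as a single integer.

Answer: 0

Derivation:
Final LEFT:  [charlie, charlie, bravo]
Final RIGHT: [charlie, echo, bravo]
i=0: L=charlie R=charlie -> agree -> charlie
i=1: L=charlie, R=echo=BASE -> take LEFT -> charlie
i=2: L=bravo R=bravo -> agree -> bravo
Conflict count: 0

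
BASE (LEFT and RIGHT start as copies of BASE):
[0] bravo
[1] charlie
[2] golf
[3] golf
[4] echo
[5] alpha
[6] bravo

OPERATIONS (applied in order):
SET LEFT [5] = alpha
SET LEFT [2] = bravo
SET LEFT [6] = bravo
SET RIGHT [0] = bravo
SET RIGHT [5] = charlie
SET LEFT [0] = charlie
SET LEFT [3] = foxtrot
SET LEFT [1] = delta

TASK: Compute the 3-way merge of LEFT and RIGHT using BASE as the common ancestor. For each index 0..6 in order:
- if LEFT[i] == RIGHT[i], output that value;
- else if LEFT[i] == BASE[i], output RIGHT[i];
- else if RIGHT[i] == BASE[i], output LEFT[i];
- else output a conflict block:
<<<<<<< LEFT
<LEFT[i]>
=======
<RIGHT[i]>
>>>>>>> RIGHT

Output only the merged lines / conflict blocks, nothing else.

Final LEFT:  [charlie, delta, bravo, foxtrot, echo, alpha, bravo]
Final RIGHT: [bravo, charlie, golf, golf, echo, charlie, bravo]
i=0: L=charlie, R=bravo=BASE -> take LEFT -> charlie
i=1: L=delta, R=charlie=BASE -> take LEFT -> delta
i=2: L=bravo, R=golf=BASE -> take LEFT -> bravo
i=3: L=foxtrot, R=golf=BASE -> take LEFT -> foxtrot
i=4: L=echo R=echo -> agree -> echo
i=5: L=alpha=BASE, R=charlie -> take RIGHT -> charlie
i=6: L=bravo R=bravo -> agree -> bravo

Answer: charlie
delta
bravo
foxtrot
echo
charlie
bravo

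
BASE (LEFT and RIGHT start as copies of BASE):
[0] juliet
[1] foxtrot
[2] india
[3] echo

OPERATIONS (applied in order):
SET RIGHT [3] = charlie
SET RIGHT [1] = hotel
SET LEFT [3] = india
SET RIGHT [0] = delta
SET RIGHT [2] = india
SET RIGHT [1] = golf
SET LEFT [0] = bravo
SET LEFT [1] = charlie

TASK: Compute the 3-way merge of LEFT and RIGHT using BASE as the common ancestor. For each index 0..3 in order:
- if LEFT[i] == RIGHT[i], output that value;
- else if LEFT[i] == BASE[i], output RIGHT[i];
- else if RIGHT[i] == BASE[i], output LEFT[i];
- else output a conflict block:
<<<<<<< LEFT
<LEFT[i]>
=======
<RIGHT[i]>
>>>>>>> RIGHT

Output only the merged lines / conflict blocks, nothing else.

Final LEFT:  [bravo, charlie, india, india]
Final RIGHT: [delta, golf, india, charlie]
i=0: BASE=juliet L=bravo R=delta all differ -> CONFLICT
i=1: BASE=foxtrot L=charlie R=golf all differ -> CONFLICT
i=2: L=india R=india -> agree -> india
i=3: BASE=echo L=india R=charlie all differ -> CONFLICT

Answer: <<<<<<< LEFT
bravo
=======
delta
>>>>>>> RIGHT
<<<<<<< LEFT
charlie
=======
golf
>>>>>>> RIGHT
india
<<<<<<< LEFT
india
=======
charlie
>>>>>>> RIGHT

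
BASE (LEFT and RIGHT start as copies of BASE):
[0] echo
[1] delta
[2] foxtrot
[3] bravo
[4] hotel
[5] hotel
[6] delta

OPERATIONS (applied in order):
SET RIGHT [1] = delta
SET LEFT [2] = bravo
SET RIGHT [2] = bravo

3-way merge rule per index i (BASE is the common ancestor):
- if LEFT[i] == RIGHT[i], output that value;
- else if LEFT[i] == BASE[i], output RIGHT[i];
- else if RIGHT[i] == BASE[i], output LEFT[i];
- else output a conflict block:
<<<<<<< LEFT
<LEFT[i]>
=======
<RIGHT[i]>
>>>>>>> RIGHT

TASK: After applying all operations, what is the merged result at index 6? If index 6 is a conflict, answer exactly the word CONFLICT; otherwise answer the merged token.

Final LEFT:  [echo, delta, bravo, bravo, hotel, hotel, delta]
Final RIGHT: [echo, delta, bravo, bravo, hotel, hotel, delta]
i=0: L=echo R=echo -> agree -> echo
i=1: L=delta R=delta -> agree -> delta
i=2: L=bravo R=bravo -> agree -> bravo
i=3: L=bravo R=bravo -> agree -> bravo
i=4: L=hotel R=hotel -> agree -> hotel
i=5: L=hotel R=hotel -> agree -> hotel
i=6: L=delta R=delta -> agree -> delta
Index 6 -> delta

Answer: delta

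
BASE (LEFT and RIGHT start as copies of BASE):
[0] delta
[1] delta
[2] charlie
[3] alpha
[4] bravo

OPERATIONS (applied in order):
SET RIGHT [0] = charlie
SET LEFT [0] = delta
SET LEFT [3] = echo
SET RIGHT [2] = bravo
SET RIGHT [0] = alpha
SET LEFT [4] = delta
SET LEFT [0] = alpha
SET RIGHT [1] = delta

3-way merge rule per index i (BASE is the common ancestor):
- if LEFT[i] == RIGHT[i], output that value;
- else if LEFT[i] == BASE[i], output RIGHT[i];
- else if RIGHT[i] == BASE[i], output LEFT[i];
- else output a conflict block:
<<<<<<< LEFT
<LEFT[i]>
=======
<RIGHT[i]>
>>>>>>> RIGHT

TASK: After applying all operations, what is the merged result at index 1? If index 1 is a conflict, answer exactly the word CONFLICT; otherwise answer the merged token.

Final LEFT:  [alpha, delta, charlie, echo, delta]
Final RIGHT: [alpha, delta, bravo, alpha, bravo]
i=0: L=alpha R=alpha -> agree -> alpha
i=1: L=delta R=delta -> agree -> delta
i=2: L=charlie=BASE, R=bravo -> take RIGHT -> bravo
i=3: L=echo, R=alpha=BASE -> take LEFT -> echo
i=4: L=delta, R=bravo=BASE -> take LEFT -> delta
Index 1 -> delta

Answer: delta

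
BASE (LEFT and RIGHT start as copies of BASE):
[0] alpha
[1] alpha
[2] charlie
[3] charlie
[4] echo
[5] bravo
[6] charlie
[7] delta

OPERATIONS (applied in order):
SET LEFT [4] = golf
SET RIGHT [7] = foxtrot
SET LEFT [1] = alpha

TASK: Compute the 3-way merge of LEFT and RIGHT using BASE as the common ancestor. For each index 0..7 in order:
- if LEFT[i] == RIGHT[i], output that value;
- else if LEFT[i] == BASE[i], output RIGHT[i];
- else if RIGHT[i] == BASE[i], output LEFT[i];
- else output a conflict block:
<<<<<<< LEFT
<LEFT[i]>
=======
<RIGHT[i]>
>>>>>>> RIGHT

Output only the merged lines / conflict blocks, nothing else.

Answer: alpha
alpha
charlie
charlie
golf
bravo
charlie
foxtrot

Derivation:
Final LEFT:  [alpha, alpha, charlie, charlie, golf, bravo, charlie, delta]
Final RIGHT: [alpha, alpha, charlie, charlie, echo, bravo, charlie, foxtrot]
i=0: L=alpha R=alpha -> agree -> alpha
i=1: L=alpha R=alpha -> agree -> alpha
i=2: L=charlie R=charlie -> agree -> charlie
i=3: L=charlie R=charlie -> agree -> charlie
i=4: L=golf, R=echo=BASE -> take LEFT -> golf
i=5: L=bravo R=bravo -> agree -> bravo
i=6: L=charlie R=charlie -> agree -> charlie
i=7: L=delta=BASE, R=foxtrot -> take RIGHT -> foxtrot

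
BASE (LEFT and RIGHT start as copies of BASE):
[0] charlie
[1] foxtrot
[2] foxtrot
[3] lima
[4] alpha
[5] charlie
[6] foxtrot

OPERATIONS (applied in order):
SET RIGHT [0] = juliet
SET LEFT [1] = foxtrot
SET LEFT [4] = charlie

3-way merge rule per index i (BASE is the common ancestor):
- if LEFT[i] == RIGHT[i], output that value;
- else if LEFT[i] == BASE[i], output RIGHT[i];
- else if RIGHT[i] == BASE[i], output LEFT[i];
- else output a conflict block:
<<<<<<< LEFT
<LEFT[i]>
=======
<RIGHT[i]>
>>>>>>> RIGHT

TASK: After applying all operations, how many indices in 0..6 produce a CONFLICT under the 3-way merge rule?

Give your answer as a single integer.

Answer: 0

Derivation:
Final LEFT:  [charlie, foxtrot, foxtrot, lima, charlie, charlie, foxtrot]
Final RIGHT: [juliet, foxtrot, foxtrot, lima, alpha, charlie, foxtrot]
i=0: L=charlie=BASE, R=juliet -> take RIGHT -> juliet
i=1: L=foxtrot R=foxtrot -> agree -> foxtrot
i=2: L=foxtrot R=foxtrot -> agree -> foxtrot
i=3: L=lima R=lima -> agree -> lima
i=4: L=charlie, R=alpha=BASE -> take LEFT -> charlie
i=5: L=charlie R=charlie -> agree -> charlie
i=6: L=foxtrot R=foxtrot -> agree -> foxtrot
Conflict count: 0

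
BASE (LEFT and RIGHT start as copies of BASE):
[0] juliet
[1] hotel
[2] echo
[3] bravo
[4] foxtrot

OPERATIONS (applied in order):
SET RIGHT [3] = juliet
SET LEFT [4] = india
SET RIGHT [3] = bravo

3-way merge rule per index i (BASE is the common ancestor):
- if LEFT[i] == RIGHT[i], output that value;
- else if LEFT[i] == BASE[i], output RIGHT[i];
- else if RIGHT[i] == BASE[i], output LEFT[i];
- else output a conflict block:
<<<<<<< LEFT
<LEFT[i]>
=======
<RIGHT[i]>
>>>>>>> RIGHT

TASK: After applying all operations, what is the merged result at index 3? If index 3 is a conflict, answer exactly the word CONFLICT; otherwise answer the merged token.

Final LEFT:  [juliet, hotel, echo, bravo, india]
Final RIGHT: [juliet, hotel, echo, bravo, foxtrot]
i=0: L=juliet R=juliet -> agree -> juliet
i=1: L=hotel R=hotel -> agree -> hotel
i=2: L=echo R=echo -> agree -> echo
i=3: L=bravo R=bravo -> agree -> bravo
i=4: L=india, R=foxtrot=BASE -> take LEFT -> india
Index 3 -> bravo

Answer: bravo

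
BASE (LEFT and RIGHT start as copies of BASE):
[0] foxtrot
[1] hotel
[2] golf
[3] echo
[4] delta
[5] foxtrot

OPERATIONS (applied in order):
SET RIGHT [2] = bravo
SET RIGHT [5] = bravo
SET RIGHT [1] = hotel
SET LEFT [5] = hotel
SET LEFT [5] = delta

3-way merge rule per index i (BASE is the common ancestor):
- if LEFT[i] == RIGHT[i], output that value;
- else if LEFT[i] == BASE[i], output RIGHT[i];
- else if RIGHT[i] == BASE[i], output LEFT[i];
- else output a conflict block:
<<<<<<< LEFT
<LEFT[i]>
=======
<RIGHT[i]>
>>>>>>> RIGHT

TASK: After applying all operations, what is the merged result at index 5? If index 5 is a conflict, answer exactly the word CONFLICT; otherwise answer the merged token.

Final LEFT:  [foxtrot, hotel, golf, echo, delta, delta]
Final RIGHT: [foxtrot, hotel, bravo, echo, delta, bravo]
i=0: L=foxtrot R=foxtrot -> agree -> foxtrot
i=1: L=hotel R=hotel -> agree -> hotel
i=2: L=golf=BASE, R=bravo -> take RIGHT -> bravo
i=3: L=echo R=echo -> agree -> echo
i=4: L=delta R=delta -> agree -> delta
i=5: BASE=foxtrot L=delta R=bravo all differ -> CONFLICT
Index 5 -> CONFLICT

Answer: CONFLICT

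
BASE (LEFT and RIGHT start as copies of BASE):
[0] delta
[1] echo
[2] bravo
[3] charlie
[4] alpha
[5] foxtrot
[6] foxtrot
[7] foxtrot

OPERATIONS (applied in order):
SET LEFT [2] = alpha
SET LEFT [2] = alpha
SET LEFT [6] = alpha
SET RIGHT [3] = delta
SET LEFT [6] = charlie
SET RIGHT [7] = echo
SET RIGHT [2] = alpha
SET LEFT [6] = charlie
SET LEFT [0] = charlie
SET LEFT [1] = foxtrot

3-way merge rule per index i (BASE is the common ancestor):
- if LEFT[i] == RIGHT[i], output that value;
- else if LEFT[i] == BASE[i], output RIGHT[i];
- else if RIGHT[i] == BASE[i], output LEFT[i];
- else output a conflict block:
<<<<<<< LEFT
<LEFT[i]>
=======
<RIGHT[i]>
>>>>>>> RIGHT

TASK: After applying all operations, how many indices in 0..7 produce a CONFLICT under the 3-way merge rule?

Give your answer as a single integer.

Final LEFT:  [charlie, foxtrot, alpha, charlie, alpha, foxtrot, charlie, foxtrot]
Final RIGHT: [delta, echo, alpha, delta, alpha, foxtrot, foxtrot, echo]
i=0: L=charlie, R=delta=BASE -> take LEFT -> charlie
i=1: L=foxtrot, R=echo=BASE -> take LEFT -> foxtrot
i=2: L=alpha R=alpha -> agree -> alpha
i=3: L=charlie=BASE, R=delta -> take RIGHT -> delta
i=4: L=alpha R=alpha -> agree -> alpha
i=5: L=foxtrot R=foxtrot -> agree -> foxtrot
i=6: L=charlie, R=foxtrot=BASE -> take LEFT -> charlie
i=7: L=foxtrot=BASE, R=echo -> take RIGHT -> echo
Conflict count: 0

Answer: 0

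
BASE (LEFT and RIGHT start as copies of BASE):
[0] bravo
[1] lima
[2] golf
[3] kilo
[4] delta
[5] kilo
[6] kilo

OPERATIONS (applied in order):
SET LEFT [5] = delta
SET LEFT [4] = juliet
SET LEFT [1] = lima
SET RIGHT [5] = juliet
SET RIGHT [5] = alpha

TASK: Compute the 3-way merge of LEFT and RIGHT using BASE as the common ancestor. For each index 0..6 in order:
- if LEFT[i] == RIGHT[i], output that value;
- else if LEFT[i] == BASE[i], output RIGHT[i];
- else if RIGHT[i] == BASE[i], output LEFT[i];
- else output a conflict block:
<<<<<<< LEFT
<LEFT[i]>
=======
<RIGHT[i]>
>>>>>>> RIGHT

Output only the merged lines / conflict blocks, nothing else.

Final LEFT:  [bravo, lima, golf, kilo, juliet, delta, kilo]
Final RIGHT: [bravo, lima, golf, kilo, delta, alpha, kilo]
i=0: L=bravo R=bravo -> agree -> bravo
i=1: L=lima R=lima -> agree -> lima
i=2: L=golf R=golf -> agree -> golf
i=3: L=kilo R=kilo -> agree -> kilo
i=4: L=juliet, R=delta=BASE -> take LEFT -> juliet
i=5: BASE=kilo L=delta R=alpha all differ -> CONFLICT
i=6: L=kilo R=kilo -> agree -> kilo

Answer: bravo
lima
golf
kilo
juliet
<<<<<<< LEFT
delta
=======
alpha
>>>>>>> RIGHT
kilo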